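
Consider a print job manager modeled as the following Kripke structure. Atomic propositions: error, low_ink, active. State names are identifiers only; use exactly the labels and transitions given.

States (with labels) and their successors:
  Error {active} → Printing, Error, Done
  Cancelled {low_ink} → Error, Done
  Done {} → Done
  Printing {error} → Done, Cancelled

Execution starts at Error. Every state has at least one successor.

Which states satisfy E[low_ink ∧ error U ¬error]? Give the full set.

States satisfying low_ink ∧ error: ∅.
States satisfying ¬error: {Error, Cancelled, Done}.
States satisfying E[low_ink ∧ error U ¬error]: {Error, Cancelled, Done}.

{Error, Cancelled, Done}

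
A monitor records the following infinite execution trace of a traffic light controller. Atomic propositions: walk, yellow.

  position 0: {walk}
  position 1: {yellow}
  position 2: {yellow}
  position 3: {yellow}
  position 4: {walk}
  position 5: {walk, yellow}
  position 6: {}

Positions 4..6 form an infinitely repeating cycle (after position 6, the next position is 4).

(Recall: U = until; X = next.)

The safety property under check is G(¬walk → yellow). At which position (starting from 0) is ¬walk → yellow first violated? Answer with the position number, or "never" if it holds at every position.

6

Check ¬walk → yellow at each position in order: 0 ✓, 1 ✓, 2 ✓, 3 ✓, 4 ✓, 5 ✓.
At position 6 the labels are {}, so ¬walk → yellow is false there. This is the first violation.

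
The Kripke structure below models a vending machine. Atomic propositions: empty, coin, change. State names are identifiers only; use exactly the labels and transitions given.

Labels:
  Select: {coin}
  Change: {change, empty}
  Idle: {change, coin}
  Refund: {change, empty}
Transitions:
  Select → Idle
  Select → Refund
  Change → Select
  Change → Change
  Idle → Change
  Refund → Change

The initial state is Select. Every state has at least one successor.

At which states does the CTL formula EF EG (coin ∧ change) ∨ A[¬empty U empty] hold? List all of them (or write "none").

{Select, Change, Idle, Refund}

States satisfying EG (coin ∧ change): ∅.
States satisfying EF EG (coin ∧ change): ∅.
States satisfying ¬empty: {Select, Idle}.
States satisfying empty: {Change, Refund}.
States satisfying A[¬empty U empty]: {Select, Change, Idle, Refund}.
States satisfying EF EG (coin ∧ change) ∨ A[¬empty U empty]: {Select, Change, Idle, Refund}.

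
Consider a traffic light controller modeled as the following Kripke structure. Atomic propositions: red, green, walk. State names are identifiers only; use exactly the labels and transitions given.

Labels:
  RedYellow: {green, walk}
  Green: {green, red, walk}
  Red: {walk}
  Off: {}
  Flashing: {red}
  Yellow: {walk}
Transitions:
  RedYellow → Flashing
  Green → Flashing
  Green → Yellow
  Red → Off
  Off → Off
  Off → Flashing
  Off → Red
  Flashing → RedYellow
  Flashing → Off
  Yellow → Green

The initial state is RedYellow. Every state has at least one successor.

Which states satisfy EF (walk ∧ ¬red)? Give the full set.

States satisfying walk ∧ ¬red: {RedYellow, Red, Yellow}.
States satisfying EF (walk ∧ ¬red): {RedYellow, Green, Red, Off, Flashing, Yellow}.

{RedYellow, Green, Red, Off, Flashing, Yellow}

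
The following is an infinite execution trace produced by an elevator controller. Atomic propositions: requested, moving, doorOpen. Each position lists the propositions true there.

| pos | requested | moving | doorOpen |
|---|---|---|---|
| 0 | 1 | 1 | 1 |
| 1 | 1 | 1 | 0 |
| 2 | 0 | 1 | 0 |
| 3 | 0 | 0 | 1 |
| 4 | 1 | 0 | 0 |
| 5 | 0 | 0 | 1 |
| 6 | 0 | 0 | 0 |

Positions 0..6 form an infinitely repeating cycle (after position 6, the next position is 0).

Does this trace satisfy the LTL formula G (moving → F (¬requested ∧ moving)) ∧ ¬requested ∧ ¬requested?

moving → F (¬requested ∧ moving) holds at every position 0..6, and those are all positions ever visited, so G (moving → F (¬requested ∧ moving)) holds.
Positions where moving holds: 0, 1, 2.
Check F (¬requested ∧ moving) at each: 0→ok, 1→ok, 2→ok.
At position 0: G (moving → F (¬requested ∧ moving)) is true; ¬requested ∧ ¬requested is false; so G (moving → F (¬requested ∧ moving)) ∧ ¬requested ∧ ¬requested is false.

Does not hold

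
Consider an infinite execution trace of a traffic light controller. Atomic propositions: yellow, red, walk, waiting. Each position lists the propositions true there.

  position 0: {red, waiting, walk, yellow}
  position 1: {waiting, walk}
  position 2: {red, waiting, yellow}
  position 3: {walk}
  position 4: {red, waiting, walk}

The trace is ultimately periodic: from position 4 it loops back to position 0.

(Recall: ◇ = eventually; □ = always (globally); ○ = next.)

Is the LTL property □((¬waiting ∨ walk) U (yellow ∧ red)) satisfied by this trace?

Satisfied

(¬waiting ∨ walk) U (yellow ∧ red) holds at every position 0..4, and those are all positions ever visited, so □((¬waiting ∨ walk) U (yellow ∧ red)) holds.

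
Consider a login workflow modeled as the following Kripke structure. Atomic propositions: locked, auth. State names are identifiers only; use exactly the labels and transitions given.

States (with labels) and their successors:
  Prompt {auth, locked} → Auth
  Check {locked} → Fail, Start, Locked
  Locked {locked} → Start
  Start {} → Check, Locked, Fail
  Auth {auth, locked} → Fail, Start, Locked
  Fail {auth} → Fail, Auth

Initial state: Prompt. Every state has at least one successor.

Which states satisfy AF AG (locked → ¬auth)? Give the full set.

none

States satisfying AG (locked → ¬auth): ∅.
States satisfying AF AG (locked → ¬auth): ∅.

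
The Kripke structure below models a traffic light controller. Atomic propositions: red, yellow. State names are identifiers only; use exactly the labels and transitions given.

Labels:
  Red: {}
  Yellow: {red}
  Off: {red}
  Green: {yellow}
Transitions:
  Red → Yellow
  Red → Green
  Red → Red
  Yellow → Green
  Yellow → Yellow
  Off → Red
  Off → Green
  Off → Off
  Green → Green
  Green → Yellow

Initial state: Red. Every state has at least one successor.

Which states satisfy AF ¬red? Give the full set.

{Red, Green}

States satisfying ¬red: {Red, Green}.
States satisfying AF ¬red: {Red, Green}.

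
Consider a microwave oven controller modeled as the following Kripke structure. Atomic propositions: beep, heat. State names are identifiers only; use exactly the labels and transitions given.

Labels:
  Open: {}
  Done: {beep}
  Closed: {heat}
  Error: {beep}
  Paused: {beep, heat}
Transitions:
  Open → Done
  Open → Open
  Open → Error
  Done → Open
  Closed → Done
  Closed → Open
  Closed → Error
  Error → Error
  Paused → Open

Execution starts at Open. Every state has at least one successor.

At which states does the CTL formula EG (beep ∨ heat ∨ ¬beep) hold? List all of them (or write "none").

{Open, Done, Closed, Error, Paused}

States satisfying beep ∨ heat ∨ ¬beep: {Open, Done, Closed, Error, Paused}.
States satisfying EG (beep ∨ heat ∨ ¬beep): {Open, Done, Closed, Error, Paused}.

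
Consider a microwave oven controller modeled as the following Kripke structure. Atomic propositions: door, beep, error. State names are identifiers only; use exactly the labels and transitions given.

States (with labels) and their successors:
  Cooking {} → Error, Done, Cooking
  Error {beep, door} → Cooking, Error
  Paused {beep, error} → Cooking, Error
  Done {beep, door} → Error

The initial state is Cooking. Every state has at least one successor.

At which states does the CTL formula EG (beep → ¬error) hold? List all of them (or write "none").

States satisfying beep → ¬error: {Cooking, Error, Done}.
States satisfying EG (beep → ¬error): {Cooking, Error, Done}.

{Cooking, Error, Done}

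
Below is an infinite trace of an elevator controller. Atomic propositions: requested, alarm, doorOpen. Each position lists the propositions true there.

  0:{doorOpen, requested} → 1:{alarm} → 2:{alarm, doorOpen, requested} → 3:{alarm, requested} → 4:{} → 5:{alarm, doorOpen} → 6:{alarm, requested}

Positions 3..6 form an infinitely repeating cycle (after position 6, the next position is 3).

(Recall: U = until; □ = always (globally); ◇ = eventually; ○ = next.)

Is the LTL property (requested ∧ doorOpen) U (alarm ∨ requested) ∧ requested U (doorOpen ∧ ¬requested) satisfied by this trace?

No

Walking from position 0: alarm ∨ requested first holds at position 0, and requested ∧ doorOpen holds at every earlier position along the way, so (requested ∧ doorOpen) U (alarm ∨ requested) holds.
Walking from position 0: at position 1, doorOpen ∧ ¬requested has not yet held and requested fails, so requested U (doorOpen ∧ ¬requested) is false.
At position 0: (requested ∧ doorOpen) U (alarm ∨ requested) is true; requested U (doorOpen ∧ ¬requested) is false; so (requested ∧ doorOpen) U (alarm ∨ requested) ∧ requested U (doorOpen ∧ ¬requested) is false.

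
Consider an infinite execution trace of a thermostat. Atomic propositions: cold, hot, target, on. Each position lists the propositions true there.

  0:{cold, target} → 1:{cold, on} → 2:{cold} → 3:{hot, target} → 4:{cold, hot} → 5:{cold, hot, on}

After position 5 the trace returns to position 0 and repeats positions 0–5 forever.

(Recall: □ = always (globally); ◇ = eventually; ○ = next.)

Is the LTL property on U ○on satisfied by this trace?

Yes

Walking from position 0: ○on first holds at position 0, and on holds at every earlier position along the way, so on U ○on holds.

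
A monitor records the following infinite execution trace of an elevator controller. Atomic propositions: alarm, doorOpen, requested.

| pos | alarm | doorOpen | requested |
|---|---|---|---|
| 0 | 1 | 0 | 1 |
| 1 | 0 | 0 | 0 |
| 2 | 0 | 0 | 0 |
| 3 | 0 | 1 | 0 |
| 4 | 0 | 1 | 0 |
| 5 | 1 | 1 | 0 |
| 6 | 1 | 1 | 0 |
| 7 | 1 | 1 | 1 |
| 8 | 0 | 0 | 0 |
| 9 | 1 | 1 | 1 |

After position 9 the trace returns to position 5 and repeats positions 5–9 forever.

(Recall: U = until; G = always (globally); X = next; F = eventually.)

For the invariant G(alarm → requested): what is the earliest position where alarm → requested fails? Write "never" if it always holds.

Check alarm → requested at each position in order: 0 ✓, 1 ✓, 2 ✓, 3 ✓, 4 ✓.
At position 5 the labels are {alarm, doorOpen}, so alarm → requested is false there. This is the first violation.

5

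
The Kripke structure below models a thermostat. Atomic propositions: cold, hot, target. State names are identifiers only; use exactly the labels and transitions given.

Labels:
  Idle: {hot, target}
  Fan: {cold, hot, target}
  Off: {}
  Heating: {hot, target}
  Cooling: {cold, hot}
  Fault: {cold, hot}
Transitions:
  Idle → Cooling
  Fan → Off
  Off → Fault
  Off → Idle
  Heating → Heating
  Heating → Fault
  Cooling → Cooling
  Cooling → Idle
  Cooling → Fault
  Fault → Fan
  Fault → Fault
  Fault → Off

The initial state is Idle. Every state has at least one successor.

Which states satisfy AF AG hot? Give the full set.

States satisfying AG hot: ∅.
States satisfying AF AG hot: ∅.

none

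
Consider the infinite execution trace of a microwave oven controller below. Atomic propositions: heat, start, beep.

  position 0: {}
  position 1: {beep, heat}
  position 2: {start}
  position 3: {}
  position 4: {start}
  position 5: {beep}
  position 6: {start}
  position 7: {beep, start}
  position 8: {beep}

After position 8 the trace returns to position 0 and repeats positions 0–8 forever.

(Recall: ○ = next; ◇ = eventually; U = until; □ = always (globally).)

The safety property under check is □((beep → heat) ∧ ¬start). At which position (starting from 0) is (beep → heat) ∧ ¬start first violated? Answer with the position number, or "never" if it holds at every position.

Check (beep → heat) ∧ ¬start at each position in order: 0 ✓, 1 ✓.
At position 2 the labels are {start}, so (beep → heat) ∧ ¬start is false there. This is the first violation.

2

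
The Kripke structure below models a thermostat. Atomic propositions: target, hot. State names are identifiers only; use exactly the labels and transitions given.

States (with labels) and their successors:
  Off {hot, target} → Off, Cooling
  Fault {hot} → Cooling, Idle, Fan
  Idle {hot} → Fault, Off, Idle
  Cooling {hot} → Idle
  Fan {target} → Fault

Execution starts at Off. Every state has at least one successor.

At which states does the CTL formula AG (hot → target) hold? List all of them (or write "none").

States satisfying hot → target: {Off, Fan}.
States satisfying AG (hot → target): ∅.

none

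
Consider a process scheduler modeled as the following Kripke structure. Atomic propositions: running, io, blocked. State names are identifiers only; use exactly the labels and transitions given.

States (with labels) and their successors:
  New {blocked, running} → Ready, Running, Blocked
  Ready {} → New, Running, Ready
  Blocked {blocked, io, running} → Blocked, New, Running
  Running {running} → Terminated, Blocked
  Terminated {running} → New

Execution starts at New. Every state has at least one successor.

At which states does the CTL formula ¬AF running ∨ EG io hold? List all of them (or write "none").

{Ready, Blocked}

States satisfying running: {New, Blocked, Running, Terminated}.
States satisfying AF running: {New, Blocked, Running, Terminated}.
States satisfying ¬AF running: {Ready}.
States satisfying io: {Blocked}.
States satisfying EG io: {Blocked}.
States satisfying ¬AF running ∨ EG io: {Ready, Blocked}.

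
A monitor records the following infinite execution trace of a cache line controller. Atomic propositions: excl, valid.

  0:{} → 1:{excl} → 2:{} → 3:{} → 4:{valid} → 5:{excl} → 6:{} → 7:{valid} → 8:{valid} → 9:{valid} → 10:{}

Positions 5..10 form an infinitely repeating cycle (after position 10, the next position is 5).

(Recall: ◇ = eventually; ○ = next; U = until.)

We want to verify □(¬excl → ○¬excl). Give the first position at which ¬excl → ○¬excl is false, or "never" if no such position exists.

0

At position 0 the labels are {} and the next position 1 has {excl}, so ¬excl → ○¬excl is false there. This is the first violation.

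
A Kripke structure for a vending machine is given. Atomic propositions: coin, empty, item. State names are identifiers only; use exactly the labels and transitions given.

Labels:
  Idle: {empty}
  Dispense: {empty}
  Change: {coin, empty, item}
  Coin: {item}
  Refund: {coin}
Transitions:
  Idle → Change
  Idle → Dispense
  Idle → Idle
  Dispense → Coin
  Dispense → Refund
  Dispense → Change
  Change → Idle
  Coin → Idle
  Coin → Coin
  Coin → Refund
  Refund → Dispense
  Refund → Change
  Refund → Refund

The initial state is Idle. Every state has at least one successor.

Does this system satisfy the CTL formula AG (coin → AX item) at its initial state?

States satisfying coin → AX item: {Idle, Dispense, Coin}.
States satisfying AG (coin → AX item): ∅.
Change is reachable from Idle and violates coin → AX item, so AG fails at Idle.
Idle ∉ Sat(AG (coin → AX item)).

No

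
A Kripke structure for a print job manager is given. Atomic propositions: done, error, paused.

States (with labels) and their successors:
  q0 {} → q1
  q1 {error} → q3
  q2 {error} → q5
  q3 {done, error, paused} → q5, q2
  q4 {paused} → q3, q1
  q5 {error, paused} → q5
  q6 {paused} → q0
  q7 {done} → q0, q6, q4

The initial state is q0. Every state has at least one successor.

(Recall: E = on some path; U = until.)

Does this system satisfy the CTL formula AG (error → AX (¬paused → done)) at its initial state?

Does not hold

States satisfying error → AX (¬paused → done): {q0, q1, q2, q4, q5, q6, q7}.
States satisfying AG (error → AX (¬paused → done)): {q2, q5}.
q3 is reachable from q0 and violates error → AX (¬paused → done), so AG fails at q0.
q0 ∉ Sat(AG (error → AX (¬paused → done))).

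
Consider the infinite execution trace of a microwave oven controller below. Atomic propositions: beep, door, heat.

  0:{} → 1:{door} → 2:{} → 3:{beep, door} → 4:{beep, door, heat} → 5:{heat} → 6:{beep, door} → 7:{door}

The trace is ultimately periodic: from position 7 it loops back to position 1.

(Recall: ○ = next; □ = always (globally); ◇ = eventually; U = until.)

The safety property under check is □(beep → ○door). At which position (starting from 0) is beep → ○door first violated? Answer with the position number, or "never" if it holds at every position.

4

Check beep → ○door at each position in order: 0 ✓, 1 ✓, 2 ✓, 3 ✓.
At position 4 the labels are {beep, door, heat} and the next position 5 has {heat}, so beep → ○door is false there. This is the first violation.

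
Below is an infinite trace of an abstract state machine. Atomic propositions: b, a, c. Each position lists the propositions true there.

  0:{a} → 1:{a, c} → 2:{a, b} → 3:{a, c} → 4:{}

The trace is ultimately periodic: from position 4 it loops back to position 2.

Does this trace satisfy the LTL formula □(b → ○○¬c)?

Holds

b → ○○¬c holds at every position 0..4, and those are all positions ever visited, so □(b → ○○¬c) holds.
Positions where b holds: 2.
Check ○○¬c at each: 2→ok.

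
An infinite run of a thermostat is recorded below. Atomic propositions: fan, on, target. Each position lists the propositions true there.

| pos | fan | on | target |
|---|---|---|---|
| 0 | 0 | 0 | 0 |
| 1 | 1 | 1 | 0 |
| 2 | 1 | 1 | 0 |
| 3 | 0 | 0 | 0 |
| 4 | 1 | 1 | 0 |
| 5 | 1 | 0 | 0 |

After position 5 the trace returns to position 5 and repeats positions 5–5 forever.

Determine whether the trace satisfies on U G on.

Walking from position 0: at position 0, G on has not yet held and on fails, so on U G on is false.

Violated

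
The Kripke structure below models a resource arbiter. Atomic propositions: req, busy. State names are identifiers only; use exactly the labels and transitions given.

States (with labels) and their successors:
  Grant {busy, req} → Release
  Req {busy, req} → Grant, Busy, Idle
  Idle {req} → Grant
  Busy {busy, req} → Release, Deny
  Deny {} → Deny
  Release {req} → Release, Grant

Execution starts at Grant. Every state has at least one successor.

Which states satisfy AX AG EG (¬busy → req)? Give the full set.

States satisfying AG EG (¬busy → req): {Grant, Idle, Release}.
States satisfying AX AG EG (¬busy → req): {Grant, Idle, Release}.

{Grant, Idle, Release}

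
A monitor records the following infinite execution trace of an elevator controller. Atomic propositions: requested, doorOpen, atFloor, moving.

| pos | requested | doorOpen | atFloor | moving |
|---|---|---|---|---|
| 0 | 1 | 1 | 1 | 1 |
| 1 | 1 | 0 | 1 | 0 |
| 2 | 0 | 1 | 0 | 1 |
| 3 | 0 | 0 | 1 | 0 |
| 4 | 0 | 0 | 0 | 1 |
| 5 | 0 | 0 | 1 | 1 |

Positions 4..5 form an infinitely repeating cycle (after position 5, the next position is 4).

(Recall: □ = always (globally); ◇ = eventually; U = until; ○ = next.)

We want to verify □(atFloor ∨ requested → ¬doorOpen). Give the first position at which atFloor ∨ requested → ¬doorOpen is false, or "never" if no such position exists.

At position 0 the labels are {atFloor, doorOpen, moving, requested}, so atFloor ∨ requested → ¬doorOpen is false there. This is the first violation.

0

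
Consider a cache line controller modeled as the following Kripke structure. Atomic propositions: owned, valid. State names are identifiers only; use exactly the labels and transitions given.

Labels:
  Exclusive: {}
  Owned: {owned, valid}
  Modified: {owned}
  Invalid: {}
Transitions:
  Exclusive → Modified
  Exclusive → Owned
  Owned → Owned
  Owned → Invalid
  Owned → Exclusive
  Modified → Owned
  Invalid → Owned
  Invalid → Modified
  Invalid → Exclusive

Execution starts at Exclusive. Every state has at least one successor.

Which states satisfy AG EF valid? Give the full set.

{Exclusive, Owned, Modified, Invalid}

States satisfying EF valid: {Exclusive, Owned, Modified, Invalid}.
States satisfying AG EF valid: {Exclusive, Owned, Modified, Invalid}.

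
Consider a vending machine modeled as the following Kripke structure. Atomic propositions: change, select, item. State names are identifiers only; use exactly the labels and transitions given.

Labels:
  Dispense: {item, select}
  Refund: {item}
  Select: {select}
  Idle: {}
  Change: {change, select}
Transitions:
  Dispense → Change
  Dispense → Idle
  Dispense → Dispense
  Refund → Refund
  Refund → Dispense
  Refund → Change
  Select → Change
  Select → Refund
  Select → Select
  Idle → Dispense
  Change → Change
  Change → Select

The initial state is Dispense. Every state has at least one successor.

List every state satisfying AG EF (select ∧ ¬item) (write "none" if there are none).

{Dispense, Refund, Select, Idle, Change}

States satisfying EF (select ∧ ¬item): {Dispense, Refund, Select, Idle, Change}.
States satisfying AG EF (select ∧ ¬item): {Dispense, Refund, Select, Idle, Change}.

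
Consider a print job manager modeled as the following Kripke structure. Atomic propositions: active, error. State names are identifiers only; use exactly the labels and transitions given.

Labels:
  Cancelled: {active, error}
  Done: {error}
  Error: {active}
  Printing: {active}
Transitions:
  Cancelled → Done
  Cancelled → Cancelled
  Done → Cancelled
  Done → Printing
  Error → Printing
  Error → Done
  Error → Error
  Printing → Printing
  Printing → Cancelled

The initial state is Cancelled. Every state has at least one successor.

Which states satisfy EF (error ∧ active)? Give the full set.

States satisfying error ∧ active: {Cancelled}.
States satisfying EF (error ∧ active): {Cancelled, Done, Error, Printing}.

{Cancelled, Done, Error, Printing}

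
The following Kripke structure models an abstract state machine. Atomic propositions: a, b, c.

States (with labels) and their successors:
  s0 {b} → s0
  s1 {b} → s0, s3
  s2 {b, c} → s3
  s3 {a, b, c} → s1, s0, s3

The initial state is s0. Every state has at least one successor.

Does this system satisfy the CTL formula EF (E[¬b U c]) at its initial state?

Does not hold

States satisfying E[¬b U c]: {s2, s3}.
States satisfying EF (E[¬b U c]): {s1, s2, s3}.
No suitable path/successor from s0 witnesses the formula.
s0 ∉ Sat(EF (E[¬b U c])).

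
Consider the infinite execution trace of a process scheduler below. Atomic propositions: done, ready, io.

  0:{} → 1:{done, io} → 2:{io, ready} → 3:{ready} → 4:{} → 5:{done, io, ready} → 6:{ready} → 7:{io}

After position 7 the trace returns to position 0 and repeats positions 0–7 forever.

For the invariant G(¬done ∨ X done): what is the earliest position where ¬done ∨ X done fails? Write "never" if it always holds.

1

Check ¬done ∨ X done at each position in order: 0 ✓.
At position 1 the labels are {done, io} and the next position 2 has {io, ready}, so ¬done ∨ X done is false there. This is the first violation.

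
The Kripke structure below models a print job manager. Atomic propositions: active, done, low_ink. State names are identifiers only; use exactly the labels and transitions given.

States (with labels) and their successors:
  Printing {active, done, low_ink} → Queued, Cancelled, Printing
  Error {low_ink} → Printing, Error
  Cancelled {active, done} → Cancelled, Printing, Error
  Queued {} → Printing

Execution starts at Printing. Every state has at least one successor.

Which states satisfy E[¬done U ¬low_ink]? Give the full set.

States satisfying ¬done: {Error, Queued}.
States satisfying ¬low_ink: {Cancelled, Queued}.
States satisfying E[¬done U ¬low_ink]: {Cancelled, Queued}.

{Cancelled, Queued}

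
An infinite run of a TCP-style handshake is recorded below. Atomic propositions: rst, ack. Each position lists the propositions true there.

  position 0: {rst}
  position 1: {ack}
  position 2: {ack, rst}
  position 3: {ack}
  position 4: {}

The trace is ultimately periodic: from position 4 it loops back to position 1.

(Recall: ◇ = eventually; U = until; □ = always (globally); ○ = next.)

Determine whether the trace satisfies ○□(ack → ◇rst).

Holds

The position after 0 is 1; □(ack → ◇rst) is true there.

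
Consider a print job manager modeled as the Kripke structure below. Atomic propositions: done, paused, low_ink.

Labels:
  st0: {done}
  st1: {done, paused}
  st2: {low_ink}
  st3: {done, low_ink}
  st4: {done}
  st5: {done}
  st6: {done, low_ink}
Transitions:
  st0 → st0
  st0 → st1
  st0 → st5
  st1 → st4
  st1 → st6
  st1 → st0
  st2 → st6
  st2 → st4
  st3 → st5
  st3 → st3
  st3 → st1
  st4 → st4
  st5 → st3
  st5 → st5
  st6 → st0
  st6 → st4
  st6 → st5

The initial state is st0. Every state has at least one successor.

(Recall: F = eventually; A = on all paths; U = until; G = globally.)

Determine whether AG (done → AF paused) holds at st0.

Violated

States satisfying done → AF paused: {st1, st2}.
States satisfying AG (done → AF paused): ∅.
st0 is reachable from st0 and violates done → AF paused, so AG fails at st0.
st0 ∉ Sat(AG (done → AF paused)).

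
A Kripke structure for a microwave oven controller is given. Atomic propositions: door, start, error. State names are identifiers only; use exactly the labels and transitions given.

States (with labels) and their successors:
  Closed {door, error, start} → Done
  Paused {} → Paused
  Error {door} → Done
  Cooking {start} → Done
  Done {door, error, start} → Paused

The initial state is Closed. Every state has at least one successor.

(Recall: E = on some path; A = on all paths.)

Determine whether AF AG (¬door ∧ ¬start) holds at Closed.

States satisfying AG (¬door ∧ ¬start): {Paused}.
States satisfying AF AG (¬door ∧ ¬start): {Closed, Paused, Error, Cooking, Done}.
Closed ∈ Sat(AF AG (¬door ∧ ¬start)).

Satisfied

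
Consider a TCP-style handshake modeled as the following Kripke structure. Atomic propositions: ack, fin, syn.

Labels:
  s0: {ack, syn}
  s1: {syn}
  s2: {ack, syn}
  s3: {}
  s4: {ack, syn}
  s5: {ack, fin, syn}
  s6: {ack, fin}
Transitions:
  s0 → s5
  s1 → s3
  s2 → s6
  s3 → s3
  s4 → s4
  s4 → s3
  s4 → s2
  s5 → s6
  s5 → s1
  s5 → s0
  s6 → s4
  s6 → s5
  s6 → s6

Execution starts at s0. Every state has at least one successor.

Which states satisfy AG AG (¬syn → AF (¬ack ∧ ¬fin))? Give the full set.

States satisfying AG (¬syn → AF (¬ack ∧ ¬fin)): {s1, s3}.
States satisfying AG AG (¬syn → AF (¬ack ∧ ¬fin)): {s1, s3}.

{s1, s3}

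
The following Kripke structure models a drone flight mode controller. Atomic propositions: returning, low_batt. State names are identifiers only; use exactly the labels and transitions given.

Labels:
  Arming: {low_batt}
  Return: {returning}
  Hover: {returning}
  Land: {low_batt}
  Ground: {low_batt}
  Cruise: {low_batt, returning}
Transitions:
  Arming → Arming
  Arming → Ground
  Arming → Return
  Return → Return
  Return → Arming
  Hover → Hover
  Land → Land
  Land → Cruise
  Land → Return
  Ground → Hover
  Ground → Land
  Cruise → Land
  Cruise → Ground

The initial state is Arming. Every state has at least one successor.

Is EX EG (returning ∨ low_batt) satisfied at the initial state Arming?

Yes

States satisfying EG (returning ∨ low_batt): {Arming, Return, Hover, Land, Ground, Cruise}.
States satisfying EX EG (returning ∨ low_batt): {Arming, Return, Hover, Land, Ground, Cruise}.
Arming ∈ Sat(EX EG (returning ∨ low_batt)).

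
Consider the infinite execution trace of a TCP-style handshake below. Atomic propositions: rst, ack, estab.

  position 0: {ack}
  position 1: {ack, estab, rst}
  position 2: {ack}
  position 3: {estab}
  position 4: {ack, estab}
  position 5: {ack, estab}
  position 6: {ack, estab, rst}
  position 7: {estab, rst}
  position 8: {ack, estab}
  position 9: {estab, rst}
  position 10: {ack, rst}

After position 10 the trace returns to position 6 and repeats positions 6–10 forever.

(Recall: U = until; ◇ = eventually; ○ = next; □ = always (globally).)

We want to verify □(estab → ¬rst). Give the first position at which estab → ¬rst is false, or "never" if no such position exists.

1

Check estab → ¬rst at each position in order: 0 ✓.
At position 1 the labels are {ack, estab, rst}, so estab → ¬rst is false there. This is the first violation.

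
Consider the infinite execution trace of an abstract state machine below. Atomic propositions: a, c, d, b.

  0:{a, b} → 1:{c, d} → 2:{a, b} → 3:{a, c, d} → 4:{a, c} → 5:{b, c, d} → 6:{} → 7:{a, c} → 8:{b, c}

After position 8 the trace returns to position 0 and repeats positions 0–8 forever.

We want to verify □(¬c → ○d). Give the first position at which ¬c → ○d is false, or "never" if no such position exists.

Check ¬c → ○d at each position in order: 0 ✓, 1 ✓, 2 ✓, 3 ✓, 4 ✓, 5 ✓.
At position 6 the labels are {} and the next position 7 has {a, c}, so ¬c → ○d is false there. This is the first violation.

6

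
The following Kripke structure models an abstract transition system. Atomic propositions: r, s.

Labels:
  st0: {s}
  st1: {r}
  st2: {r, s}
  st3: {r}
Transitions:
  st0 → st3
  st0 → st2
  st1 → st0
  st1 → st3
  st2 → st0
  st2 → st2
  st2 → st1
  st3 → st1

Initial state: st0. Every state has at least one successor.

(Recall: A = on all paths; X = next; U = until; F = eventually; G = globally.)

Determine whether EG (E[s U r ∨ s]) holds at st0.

States satisfying E[s U r ∨ s]: {st0, st1, st2, st3}.
States satisfying EG (E[s U r ∨ s]): {st0, st1, st2, st3}.
st0 ∈ Sat(EG (E[s U r ∨ s])).

Yes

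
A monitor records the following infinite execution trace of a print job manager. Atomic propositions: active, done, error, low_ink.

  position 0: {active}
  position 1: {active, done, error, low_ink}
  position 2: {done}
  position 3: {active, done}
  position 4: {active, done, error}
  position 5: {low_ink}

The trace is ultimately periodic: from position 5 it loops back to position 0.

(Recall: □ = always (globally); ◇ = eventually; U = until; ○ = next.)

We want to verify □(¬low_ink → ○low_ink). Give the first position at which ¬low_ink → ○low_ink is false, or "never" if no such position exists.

2

Check ¬low_ink → ○low_ink at each position in order: 0 ✓, 1 ✓.
At position 2 the labels are {done} and the next position 3 has {active, done}, so ¬low_ink → ○low_ink is false there. This is the first violation.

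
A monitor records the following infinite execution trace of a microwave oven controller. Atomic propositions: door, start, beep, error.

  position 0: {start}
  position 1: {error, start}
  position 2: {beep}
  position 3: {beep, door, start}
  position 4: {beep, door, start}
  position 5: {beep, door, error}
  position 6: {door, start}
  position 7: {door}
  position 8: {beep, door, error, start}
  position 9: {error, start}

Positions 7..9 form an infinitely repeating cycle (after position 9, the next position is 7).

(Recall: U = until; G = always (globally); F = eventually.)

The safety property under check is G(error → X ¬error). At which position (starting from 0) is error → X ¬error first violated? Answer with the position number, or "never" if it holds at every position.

Check error → X ¬error at each position in order: 0 ✓, 1 ✓, 2 ✓, 3 ✓, 4 ✓, 5 ✓, 6 ✓, 7 ✓.
At position 8 the labels are {beep, door, error, start} and the next position 9 has {error, start}, so error → X ¬error is false there. This is the first violation.

8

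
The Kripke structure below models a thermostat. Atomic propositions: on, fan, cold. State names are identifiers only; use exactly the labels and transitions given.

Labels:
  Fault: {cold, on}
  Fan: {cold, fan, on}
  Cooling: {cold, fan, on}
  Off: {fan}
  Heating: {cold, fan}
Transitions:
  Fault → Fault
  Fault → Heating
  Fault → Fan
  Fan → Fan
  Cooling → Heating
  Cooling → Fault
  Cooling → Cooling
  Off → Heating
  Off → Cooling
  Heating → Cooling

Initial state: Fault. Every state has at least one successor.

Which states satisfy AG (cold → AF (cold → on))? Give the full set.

States satisfying cold → AF (cold → on): {Fault, Fan, Cooling, Off, Heating}.
States satisfying AG (cold → AF (cold → on)): {Fault, Fan, Cooling, Off, Heating}.

{Fault, Fan, Cooling, Off, Heating}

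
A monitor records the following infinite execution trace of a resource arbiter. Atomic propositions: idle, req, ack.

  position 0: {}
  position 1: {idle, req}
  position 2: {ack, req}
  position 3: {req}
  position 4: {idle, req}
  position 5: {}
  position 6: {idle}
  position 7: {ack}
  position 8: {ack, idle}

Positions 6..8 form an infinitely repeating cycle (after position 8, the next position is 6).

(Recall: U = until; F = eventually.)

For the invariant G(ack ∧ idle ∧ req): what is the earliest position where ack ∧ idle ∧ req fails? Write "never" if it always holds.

At position 0 the labels are {}, so ack ∧ idle ∧ req is false there. This is the first violation.

0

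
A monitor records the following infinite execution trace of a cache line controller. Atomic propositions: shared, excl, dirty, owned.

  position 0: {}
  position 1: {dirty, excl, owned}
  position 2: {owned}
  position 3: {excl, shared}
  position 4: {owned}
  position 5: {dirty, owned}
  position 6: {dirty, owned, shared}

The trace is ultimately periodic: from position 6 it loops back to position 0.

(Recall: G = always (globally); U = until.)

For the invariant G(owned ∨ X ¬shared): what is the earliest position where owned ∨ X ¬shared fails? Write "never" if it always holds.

owned ∨ X ¬shared holds at every position 0..6, and those are all the positions the trace ever visits, so the invariant G(owned ∨ X ¬shared) is never violated.

never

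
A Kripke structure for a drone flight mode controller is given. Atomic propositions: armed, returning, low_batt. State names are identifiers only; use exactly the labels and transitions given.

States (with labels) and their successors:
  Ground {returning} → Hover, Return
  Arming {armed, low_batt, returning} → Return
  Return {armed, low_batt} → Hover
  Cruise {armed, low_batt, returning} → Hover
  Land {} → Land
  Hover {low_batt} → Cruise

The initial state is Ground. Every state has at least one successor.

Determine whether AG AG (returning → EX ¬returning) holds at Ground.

States satisfying AG (returning → EX ¬returning): {Ground, Arming, Return, Cruise, Land, Hover}.
States satisfying AG AG (returning → EX ¬returning): {Ground, Arming, Return, Cruise, Land, Hover}.
Every state reachable from Ground satisfies AG (returning → EX ¬returning).
Ground ∈ Sat(AG AG (returning → EX ¬returning)).

Holds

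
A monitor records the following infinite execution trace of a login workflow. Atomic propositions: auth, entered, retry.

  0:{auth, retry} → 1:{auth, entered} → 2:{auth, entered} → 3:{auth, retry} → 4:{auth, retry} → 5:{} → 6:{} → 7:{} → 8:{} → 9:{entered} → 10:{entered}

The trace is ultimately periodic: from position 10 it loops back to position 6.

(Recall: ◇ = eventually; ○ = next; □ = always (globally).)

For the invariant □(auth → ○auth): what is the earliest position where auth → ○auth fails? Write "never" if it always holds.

Check auth → ○auth at each position in order: 0 ✓, 1 ✓, 2 ✓, 3 ✓.
At position 4 the labels are {auth, retry} and the next position 5 has {}, so auth → ○auth is false there. This is the first violation.

4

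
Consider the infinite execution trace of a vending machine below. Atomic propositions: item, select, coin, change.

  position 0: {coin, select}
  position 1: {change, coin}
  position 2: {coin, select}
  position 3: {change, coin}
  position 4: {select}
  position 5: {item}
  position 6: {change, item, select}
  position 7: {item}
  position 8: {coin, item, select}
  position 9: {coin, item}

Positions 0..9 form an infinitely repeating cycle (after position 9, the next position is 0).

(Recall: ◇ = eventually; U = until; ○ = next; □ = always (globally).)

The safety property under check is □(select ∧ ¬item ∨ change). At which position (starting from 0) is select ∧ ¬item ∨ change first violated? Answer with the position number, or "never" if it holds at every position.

5

Check select ∧ ¬item ∨ change at each position in order: 0 ✓, 1 ✓, 2 ✓, 3 ✓, 4 ✓.
At position 5 the labels are {item}, so select ∧ ¬item ∨ change is false there. This is the first violation.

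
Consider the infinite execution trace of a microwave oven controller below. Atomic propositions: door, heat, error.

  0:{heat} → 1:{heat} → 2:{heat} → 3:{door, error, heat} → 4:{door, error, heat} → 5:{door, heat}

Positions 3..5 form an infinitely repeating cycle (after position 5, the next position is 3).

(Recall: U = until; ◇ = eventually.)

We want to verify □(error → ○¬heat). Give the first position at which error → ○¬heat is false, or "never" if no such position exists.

Check error → ○¬heat at each position in order: 0 ✓, 1 ✓, 2 ✓.
At position 3 the labels are {door, error, heat} and the next position 4 has {door, error, heat}, so error → ○¬heat is false there. This is the first violation.

3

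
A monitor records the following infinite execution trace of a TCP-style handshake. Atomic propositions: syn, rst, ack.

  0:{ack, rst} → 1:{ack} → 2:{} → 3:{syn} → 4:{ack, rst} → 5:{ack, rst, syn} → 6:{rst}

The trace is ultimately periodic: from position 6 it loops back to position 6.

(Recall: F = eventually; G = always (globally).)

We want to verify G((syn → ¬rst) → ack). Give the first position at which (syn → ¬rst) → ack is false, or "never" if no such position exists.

Check (syn → ¬rst) → ack at each position in order: 0 ✓, 1 ✓.
At position 2 the labels are {}, so (syn → ¬rst) → ack is false there. This is the first violation.

2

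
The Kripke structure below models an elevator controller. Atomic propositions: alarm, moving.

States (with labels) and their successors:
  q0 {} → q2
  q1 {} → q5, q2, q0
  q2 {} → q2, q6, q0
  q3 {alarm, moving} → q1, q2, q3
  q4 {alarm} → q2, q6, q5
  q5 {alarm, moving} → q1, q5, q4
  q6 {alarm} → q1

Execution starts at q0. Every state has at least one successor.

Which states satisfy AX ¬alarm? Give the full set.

{q0, q6}

States satisfying ¬alarm: {q0, q1, q2}.
States satisfying AX ¬alarm: {q0, q6}.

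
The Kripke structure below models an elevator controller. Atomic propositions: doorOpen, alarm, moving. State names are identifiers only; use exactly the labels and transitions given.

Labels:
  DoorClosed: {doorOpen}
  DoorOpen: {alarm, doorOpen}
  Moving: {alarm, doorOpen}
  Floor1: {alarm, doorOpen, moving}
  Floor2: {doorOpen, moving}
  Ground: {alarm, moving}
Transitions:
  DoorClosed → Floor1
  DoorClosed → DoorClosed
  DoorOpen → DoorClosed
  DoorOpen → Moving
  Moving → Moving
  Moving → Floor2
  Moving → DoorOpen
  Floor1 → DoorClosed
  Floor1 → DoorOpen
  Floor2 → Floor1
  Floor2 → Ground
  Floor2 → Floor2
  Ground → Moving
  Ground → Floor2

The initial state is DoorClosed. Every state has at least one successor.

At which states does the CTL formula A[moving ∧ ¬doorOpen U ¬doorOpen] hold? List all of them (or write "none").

States satisfying moving ∧ ¬doorOpen: {Ground}.
States satisfying ¬doorOpen: {Ground}.
States satisfying A[moving ∧ ¬doorOpen U ¬doorOpen]: {Ground}.

{Ground}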